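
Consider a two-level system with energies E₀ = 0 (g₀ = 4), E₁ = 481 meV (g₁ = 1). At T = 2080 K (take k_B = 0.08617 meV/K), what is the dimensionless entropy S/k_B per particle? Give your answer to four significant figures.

1.448

k_BT = 0.08617 × 2080 K = 179.234 meV.
Eᵢ/kT = 0, 2.68364.
Z = Σ gᵢe^(−Eᵢ/kT) = 4·e^(−0) + 1·e^(−2.68364) = 4.00000 + 0.0683140 = 4.06831.
⟨E⟩ = Σ EᵢPᵢ = 8.07683 meV.
S/k_B = ln Z + ⟨E⟩/kT = ln(4.06831) + 8.07683/179.234 = 1.40323 + 0.0450630 = 1.448.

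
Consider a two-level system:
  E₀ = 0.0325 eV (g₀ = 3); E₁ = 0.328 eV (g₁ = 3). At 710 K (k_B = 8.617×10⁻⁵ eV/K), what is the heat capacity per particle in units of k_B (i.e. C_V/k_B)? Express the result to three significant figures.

0.183

k_BT = 8.617×10⁻⁵ × 710 K = 0.061181 eV.
Eᵢ/kT = 0.53121, 5.3611.
Z = Σ gᵢe^(−Eᵢ/kT) = 3·e^(−0.53121) + 3·e^(−5.3611) = 1.7637 + 0.014087 = 1.7778.
⟨E⟩ = 0.034841 eV, ⟨E²⟩ = 0.0019004 eV².
C_V/k_B = (⟨E²⟩ − ⟨E⟩²)/(kT)² = (0.0019004 − 0.0012139)/0.0037431 = 0.183.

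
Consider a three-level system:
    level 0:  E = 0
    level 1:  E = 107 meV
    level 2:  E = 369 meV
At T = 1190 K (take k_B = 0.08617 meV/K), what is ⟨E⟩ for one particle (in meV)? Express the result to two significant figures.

35 meV

k_BT = 0.08617 × 1190 K = 102.5 meV.
Eᵢ/kT = 0, 1.044, 3.600.
Z = Σ e^(−Eᵢ/kT) = e^(−0) + e^(−1.044) + e^(−3.600) = 1.000 + 0.3520 + 0.02732 = 1.379.
⟨E⟩ = Σ Eᵢ e^(−Eᵢ/kT) / Z = (0·1.000 + 107·0.3520 + 369·0.02732) / 1.379 = 35 meV.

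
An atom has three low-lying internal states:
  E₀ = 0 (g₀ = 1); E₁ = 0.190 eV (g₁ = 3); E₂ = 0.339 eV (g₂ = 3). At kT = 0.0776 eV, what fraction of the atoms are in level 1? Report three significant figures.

0.200

Eᵢ/kT = 0, 2.4485, 4.3686.
Z = Σ gᵢe^(−Eᵢ/kT) = 1·e^(−0) + 3·e^(−2.4485) + 3·e^(−4.3686) = 1.0000 + 0.25927 + 0.038007 = 1.2973.
P₁ = g₁ e^(−E₁/kT) / Z = 0.25927/1.2973 = 0.200.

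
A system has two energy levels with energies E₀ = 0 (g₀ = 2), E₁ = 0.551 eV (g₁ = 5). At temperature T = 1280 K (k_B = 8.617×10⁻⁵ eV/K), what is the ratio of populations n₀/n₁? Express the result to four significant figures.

59.10

k_BT = 8.617×10⁻⁵ × 1280 K = 0.110298 eV.
n₀/n₁ = (g₀/g₁) exp[−(E₀−E₁)/kT] = (2/5) × exp(−(-0.551 eV)/(0.110298 eV)) = (2/5) × exp(4.99556) = 59.10.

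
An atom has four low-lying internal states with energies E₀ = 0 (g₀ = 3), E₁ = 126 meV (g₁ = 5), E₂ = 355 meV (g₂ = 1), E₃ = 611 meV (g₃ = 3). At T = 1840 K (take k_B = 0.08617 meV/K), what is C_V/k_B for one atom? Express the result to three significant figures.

k_BT = 0.08617 × 1840 K = 158.55 meV.
Eᵢ/kT = 0, 0.79470, 2.2390, 3.8537.
Z = Σ gᵢe^(−Eᵢ/kT) = 3·e^(−0) + 5·e^(−0.79470) + 1·e^(−2.2390) + 3·e^(−3.8537) = 3.0000 + 2.2586 + 0.10657 + 0.063603 = 5.4288.
⟨E⟩ = 66.548 meV, ⟨E²⟩ = 13453 meV².
C_V/k_B = (⟨E²⟩ − ⟨E⟩²)/(kT)² = (13453 − 4428.6)/25138 = 0.359.

0.359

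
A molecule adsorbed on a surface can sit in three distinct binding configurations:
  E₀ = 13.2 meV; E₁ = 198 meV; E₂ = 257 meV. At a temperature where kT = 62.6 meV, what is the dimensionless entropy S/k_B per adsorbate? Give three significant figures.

0.288

Eᵢ/kT = 0.21086, 3.1629, 4.1054.
Z = Σ e^(−Eᵢ/kT) = e^(−0.21086) + e^(−3.1629) + e^(−4.1054) = 0.80989 + 0.042303 + 0.016483 = 0.86868.
⟨E⟩ = Σ EᵢPᵢ = 26.825 meV.
S/k_B = ln Z + ⟨E⟩/kT = ln(0.86868) + 26.825/62.6 = -0.14078 + 0.42851 = 0.288.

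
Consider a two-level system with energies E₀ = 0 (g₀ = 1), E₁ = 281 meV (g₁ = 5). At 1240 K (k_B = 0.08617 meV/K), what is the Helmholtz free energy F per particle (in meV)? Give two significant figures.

-33 meV

k_BT = 0.08617 × 1240 K = 106.9 meV.
Eᵢ/kT = 0, 2.629.
Z = Σ gᵢe^(−Eᵢ/kT) = 1·e^(−0) + 5·e^(−2.629) = 1.000 + 0.3608 = 1.361.
F = −kT ln Z = −106.9 × ln(1.361) = −106.9 × 0.3082 = -33 meV.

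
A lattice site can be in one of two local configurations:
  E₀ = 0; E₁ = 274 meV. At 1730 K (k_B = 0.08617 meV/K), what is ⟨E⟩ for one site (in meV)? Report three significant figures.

37.6 meV

k_BT = 0.08617 × 1730 K = 149.07 meV.
Eᵢ/kT = 0, 1.8381.
Z = Σ e^(−Eᵢ/kT) = e^(−0) + e^(−1.8381) = 1.0000 + 0.15912 = 1.1591.
⟨E⟩ = Σ Eᵢ e^(−Eᵢ/kT) / Z = (0·1.0000 + 274·0.15912) / 1.1591 = 37.6 meV.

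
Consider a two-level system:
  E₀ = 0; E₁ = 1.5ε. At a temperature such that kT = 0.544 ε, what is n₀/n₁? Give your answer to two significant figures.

n₀/n₁ = exp[−(E₀−E₁)/kT] = exp(−(-1.5ε)/(0.544ε)) = exp(2.757) = 16.

16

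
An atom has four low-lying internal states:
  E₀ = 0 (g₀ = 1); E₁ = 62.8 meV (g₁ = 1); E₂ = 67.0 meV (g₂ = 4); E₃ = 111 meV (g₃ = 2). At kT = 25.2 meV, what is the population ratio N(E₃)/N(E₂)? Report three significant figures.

0.0872

n₃/n₂ = (g₃/g₂) exp[−(E₃−E₂)/kT] = (2/4) × exp(−(44.0 meV)/(25.2 meV)) = (2/4) × exp(-1.7460) = 0.0872.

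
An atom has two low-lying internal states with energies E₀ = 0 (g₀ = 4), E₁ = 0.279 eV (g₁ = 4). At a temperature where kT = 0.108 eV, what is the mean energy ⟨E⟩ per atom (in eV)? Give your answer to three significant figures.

Eᵢ/kT = 0, 2.5833.
Z = Σ gᵢe^(−Eᵢ/kT) = 4·e^(−0) + 4·e^(−2.5833) = 4.0000 + 0.30210 = 4.3021.
⟨E⟩ = Σ Eᵢ gᵢe^(−Eᵢ/kT) / Z = (0·4.0000 + 0.279·0.30210) / 4.3021 = 0.0196 eV.

0.0196 eV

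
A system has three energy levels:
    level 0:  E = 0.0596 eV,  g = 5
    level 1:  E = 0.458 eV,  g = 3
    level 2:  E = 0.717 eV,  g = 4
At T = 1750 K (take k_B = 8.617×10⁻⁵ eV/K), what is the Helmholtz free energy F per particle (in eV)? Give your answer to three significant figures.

-0.191 eV

k_BT = 8.617×10⁻⁵ × 1750 K = 0.15080 eV.
Eᵢ/kT = 0.39523, 3.0371, 4.7546.
Z = Σ gᵢe^(−Eᵢ/kT) = 5·e^(−0.39523) + 3·e^(−3.0371) + 4·e^(−4.7546) = 3.3676 + 0.14392 + 0.034448 = 3.5460.
F = −kT ln Z = −0.15080 × ln(3.5460) = −0.15080 × 1.2658 = -0.191 eV.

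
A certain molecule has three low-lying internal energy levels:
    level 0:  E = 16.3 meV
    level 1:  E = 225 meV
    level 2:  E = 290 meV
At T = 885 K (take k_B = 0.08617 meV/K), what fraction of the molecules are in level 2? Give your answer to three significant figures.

0.0253

k_BT = 0.08617 × 885 K = 76.260 meV.
Eᵢ/kT = 0.21374, 2.9504, 3.8028.
Z = Σ e^(−Eᵢ/kT) = e^(−0.21374) + e^(−2.9504) + e^(−3.8028) = 0.80756 + 0.052319 + 0.022308 = 0.88219.
P₂ = e^(−E₂/kT) / Z = 0.022308/0.88219 = 0.0253.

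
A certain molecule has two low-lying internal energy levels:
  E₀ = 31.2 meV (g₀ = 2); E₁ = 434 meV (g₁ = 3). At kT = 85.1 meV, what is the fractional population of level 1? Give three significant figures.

0.0130

Eᵢ/kT = 0.36663, 5.0999.
Z = Σ gᵢe^(−Eᵢ/kT) = 2·e^(−0.36663) + 3·e^(−5.0999) = 1.3861 + 0.018292 = 1.4044.
P₁ = g₁ e^(−E₁/kT) / Z = 0.018292/1.4044 = 0.0130.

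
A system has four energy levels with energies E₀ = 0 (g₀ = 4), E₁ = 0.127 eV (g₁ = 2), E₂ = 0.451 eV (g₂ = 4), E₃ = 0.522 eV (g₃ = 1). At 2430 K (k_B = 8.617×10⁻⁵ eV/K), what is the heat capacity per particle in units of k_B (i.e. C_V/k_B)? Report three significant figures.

k_BT = 8.617×10⁻⁵ × 2430 K = 0.20939 eV.
Eᵢ/kT = 0, 0.60652, 2.1539, 2.4930.
Z = Σ gᵢe^(−Eᵢ/kT) = 4·e^(−0) + 2·e^(−0.60652) + 4·e^(−2.1539) + 1·e^(−2.4930) = 4.0000 + 1.0905 + 0.46412 + 0.082662 = 5.6373.
⟨E⟩ = 0.069353 eV, ⟨E²⟩ = 0.023862 eV².
C_V/k_B = (⟨E²⟩ − ⟨E⟩²)/(kT)² = (0.023862 − 0.0048098)/0.043844 = 0.435.

0.435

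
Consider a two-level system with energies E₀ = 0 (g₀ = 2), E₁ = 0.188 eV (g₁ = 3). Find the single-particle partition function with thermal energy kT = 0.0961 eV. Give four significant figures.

Z = 2.424

Eᵢ/kT = 0, 1.95630.
Z = Σ gᵢe^(−Eᵢ/kT) = 2·e^(−0) + 3·e^(−1.95630) = 2.00000 + 0.424142 = 2.42414.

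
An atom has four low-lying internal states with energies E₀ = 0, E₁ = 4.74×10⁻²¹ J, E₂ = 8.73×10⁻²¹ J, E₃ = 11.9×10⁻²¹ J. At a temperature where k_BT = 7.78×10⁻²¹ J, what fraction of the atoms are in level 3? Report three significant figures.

Eᵢ/kT = 0, 0.60925, 1.1221, 1.5296.
Z = Σ e^(−Eᵢ/kT) = e^(−0) + e^(−0.60925) + e^(−1.1221) + e^(−1.5296) = 1.0000 + 0.54376 + 0.32560 + 0.21662 = 2.0860.
P₃ = e^(−E₃/kT) / Z = 0.21662/2.0860 = 0.104.

0.104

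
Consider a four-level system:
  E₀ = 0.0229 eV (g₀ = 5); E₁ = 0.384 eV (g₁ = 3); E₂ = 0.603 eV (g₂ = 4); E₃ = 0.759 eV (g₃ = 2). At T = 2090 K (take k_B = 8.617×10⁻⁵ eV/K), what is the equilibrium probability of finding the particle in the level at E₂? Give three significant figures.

0.0285

k_BT = 8.617×10⁻⁵ × 2090 K = 0.18010 eV.
Eᵢ/kT = 0.12715, 2.1321, 3.3481, 4.2143.
Z = Σ gᵢe^(−Eᵢ/kT) = 5·e^(−0.12715) + 3·e^(−2.1321) + 4·e^(−3.3481) + 2·e^(−4.2143) = 4.4030 + 0.35576 + 0.14060 + 0.029565 = 4.9289.
P₂ = g₂ e^(−E₂/kT) / Z = 0.14060/4.9289 = 0.0285.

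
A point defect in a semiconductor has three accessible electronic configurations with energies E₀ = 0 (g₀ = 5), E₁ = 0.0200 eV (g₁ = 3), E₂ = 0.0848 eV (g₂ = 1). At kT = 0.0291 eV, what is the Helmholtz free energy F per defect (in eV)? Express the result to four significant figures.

-0.05475 eV

Eᵢ/kT = 0, 0.687285, 2.91409.
Z = Σ gᵢe^(−Eᵢ/kT) = 5·e^(−0) + 3·e^(−0.687285) + 1·e^(−2.91409) = 5.00000 + 1.50882 + 0.0542534 = 6.56307.
F = −kT ln Z = −0.0291 × ln(6.56307) = −0.0291 × 1.88146 = -0.05475 eV.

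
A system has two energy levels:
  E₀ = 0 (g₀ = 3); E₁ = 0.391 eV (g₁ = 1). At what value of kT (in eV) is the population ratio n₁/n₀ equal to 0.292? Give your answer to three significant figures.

2.95 eV

n₁/n₀ = (g₁/g₀) exp[−(E₁−E₀)/kT] = 0.292.
⇒ (E₁−E₀)/kT = ln((1/3)/0.292) = ln(1.1416) = 0.13243.
kT = 0.391 eV / 0.13243 = 2.95 eV.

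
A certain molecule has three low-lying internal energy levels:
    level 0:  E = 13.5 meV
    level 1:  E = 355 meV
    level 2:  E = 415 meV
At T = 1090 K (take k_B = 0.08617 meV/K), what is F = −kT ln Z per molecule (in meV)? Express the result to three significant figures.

k_BT = 0.08617 × 1090 K = 93.925 meV.
Eᵢ/kT = 0.14373, 3.7796, 4.4184.
Z = Σ e^(−Eᵢ/kT) = e^(−0.14373) + e^(−3.7796) + e^(−4.4184) = 0.86612 + 0.022832 + 0.012054 = 0.90101.
F = −kT ln Z = −93.925 × ln(0.90101) = −93.925 × -0.10424 = 9.79 meV.

9.79 meV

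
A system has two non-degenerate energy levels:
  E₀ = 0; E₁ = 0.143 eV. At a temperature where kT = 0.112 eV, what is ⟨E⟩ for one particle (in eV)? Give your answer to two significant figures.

Eᵢ/kT = 0, 1.277.
Z = Σ e^(−Eᵢ/kT) = e^(−0) + e^(−1.277) = 1.000 + 0.2789 = 1.279.
⟨E⟩ = Σ Eᵢ e^(−Eᵢ/kT) / Z = (0·1.000 + 0.143·0.2789) / 1.279 = 0.031 eV.

0.031 eV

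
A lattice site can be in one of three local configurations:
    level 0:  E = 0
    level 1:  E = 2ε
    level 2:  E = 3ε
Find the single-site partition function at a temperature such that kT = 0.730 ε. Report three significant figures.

Eᵢ/kT = 0, 2.7397, 4.1096.
Z = Σ e^(−Eᵢ/kT) = e^(−0) + e^(−2.7397) + e^(−4.1096) = 1.0000 + 0.064590 + 0.016414 = 1.0810.

Z = 1.08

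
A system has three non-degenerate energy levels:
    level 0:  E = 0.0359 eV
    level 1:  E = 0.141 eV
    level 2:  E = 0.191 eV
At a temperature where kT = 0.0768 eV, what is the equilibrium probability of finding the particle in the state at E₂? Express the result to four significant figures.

Eᵢ/kT = 0.467448, 1.83594, 2.48698.
Z = Σ e^(−Eᵢ/kT) = e^(−0.467448) + e^(−1.83594) + e^(−2.48698) = 0.626599 + 0.159464 + 0.0831607 = 0.869224.
P₂ = e^(−E₂/kT) / Z = 0.0831607/0.869224 = 0.09567.

0.09567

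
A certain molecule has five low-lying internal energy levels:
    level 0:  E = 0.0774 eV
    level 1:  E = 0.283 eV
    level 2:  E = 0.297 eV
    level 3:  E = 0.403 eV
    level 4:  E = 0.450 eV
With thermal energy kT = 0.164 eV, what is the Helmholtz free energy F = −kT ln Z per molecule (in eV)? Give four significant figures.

Eᵢ/kT = 0.471951, 1.72561, 1.81098, 2.45732, 2.74390.
Z = Σ e^(−Eᵢ/kT) = e^(−0.471951) + e^(−1.72561) + e^(−1.81098) + e^(−2.45732) + e^(−2.74390) = 0.623784 + 0.178064 + 0.163494 + 0.0856642 + 0.0643190 = 1.11533.
F = −kT ln Z = −0.164 × ln(1.11533) = −0.164 × 0.109150 = -0.01790 eV.

-0.01790 eV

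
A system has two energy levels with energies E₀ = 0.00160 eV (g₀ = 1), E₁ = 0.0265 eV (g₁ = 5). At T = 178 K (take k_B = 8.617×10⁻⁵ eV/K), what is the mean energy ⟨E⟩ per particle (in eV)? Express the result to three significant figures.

0.0140 eV

k_BT = 8.617×10⁻⁵ × 178 K = 0.015338 eV.
Eᵢ/kT = 0.10432, 1.7277.
Z = Σ gᵢe^(−Eᵢ/kT) = 1·e^(−0.10432) + 5·e^(−1.7277) = 0.90094 + 0.88846 = 1.7894.
⟨E⟩ = Σ Eᵢ gᵢe^(−Eᵢ/kT) / Z = (0.00160·0.90094 + 0.0265·0.88846) / 1.7894 = 0.0140 eV.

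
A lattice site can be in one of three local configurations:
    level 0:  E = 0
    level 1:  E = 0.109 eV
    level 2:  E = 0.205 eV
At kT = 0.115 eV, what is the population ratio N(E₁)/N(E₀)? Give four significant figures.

0.3876

n₁/n₀ = exp[−(E₁−E₀)/kT] = exp(−(0.109 eV)/(0.115 eV)) = exp(-0.947826) = 0.3876.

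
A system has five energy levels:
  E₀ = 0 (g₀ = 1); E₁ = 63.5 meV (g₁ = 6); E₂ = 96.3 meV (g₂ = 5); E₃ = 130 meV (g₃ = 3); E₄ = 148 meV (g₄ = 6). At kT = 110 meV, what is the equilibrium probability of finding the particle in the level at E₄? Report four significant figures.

Eᵢ/kT = 0, 0.577273, 0.875455, 1.18182, 1.34545.
Z = Σ gᵢe^(−Eᵢ/kT) = 1·e^(−0) + 6·e^(−0.577273) + 5·e^(−0.875455) + 3·e^(−1.18182) + 6·e^(−1.34545) = 1.00000 + 3.36856 + 2.08336 + 0.920160 + 1.56253 = 8.93461.
P₄ = g₄ e^(−E₄/kT) / Z = 1.56253/8.93461 = 0.1749.

0.1749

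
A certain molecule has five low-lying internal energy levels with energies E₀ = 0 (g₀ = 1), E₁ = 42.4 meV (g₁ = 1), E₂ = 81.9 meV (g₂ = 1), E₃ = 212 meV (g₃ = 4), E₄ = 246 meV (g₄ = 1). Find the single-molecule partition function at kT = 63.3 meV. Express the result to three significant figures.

Z = 1.95

Eᵢ/kT = 0, 0.66983, 1.2938, 3.3491, 3.8863.
Z = Σ gᵢe^(−Eᵢ/kT) = 1·e^(−0) + 1·e^(−0.66983) + 1·e^(−1.2938) + 4·e^(−3.3491) + 1·e^(−3.8863) = 1.0000 + 0.51180 + 0.27423 + 0.14046 + 0.020521 = 1.9470.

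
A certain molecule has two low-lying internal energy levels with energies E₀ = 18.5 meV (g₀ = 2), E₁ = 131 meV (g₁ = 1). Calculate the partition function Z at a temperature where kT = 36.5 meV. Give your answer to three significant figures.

Eᵢ/kT = 0.50685, 3.5890.
Z = Σ gᵢe^(−Eᵢ/kT) = 2·e^(−0.50685) + 1·e^(−3.5890) = 1.2048 + 0.027626 = 1.2324.

Z = 1.23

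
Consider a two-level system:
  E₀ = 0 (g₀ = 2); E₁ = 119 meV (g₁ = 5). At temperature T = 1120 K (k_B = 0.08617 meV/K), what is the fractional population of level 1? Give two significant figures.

k_BT = 0.08617 × 1120 K = 96.51 meV.
Eᵢ/kT = 0, 1.233.
Z = Σ gᵢe^(−Eᵢ/kT) = 2·e^(−0) + 5·e^(−1.233) = 2.000 + 1.457 = 3.457.
P₁ = g₁ e^(−E₁/kT) / Z = 1.457/3.457 = 0.42.

0.42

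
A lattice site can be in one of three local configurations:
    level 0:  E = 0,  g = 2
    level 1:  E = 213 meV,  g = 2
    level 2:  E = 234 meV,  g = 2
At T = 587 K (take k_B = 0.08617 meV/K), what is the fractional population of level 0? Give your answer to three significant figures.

0.976

k_BT = 0.08617 × 587 K = 50.582 meV.
Eᵢ/kT = 0, 4.2110, 4.6262.
Z = Σ gᵢe^(−Eᵢ/kT) = 2·e^(−0) + 2·e^(−4.2110) + 2·e^(−4.6262) = 2.0000 + 0.029663 + 0.019584 = 2.0492.
P₀ = g₀ e^(−E₀/kT) / Z = 2.0000/2.0492 = 0.976.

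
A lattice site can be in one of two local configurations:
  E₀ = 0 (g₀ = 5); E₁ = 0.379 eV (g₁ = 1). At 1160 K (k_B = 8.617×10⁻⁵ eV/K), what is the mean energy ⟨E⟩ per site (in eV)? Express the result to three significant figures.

0.00170 eV

k_BT = 8.617×10⁻⁵ × 1160 K = 0.099957 eV.
Eᵢ/kT = 0, 3.7916.
Z = Σ gᵢe^(−Eᵢ/kT) = 5·e^(−0) + 1·e^(−3.7916) = 5.0000 + 0.022559 = 5.0226.
⟨E⟩ = Σ Eᵢ gᵢe^(−Eᵢ/kT) / Z = (0·5.0000 + 0.379·0.022559) / 5.0226 = 0.00170 eV.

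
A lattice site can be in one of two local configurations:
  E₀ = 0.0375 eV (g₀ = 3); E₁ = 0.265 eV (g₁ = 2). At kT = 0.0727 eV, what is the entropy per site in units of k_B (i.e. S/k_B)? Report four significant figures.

Eᵢ/kT = 0.515818, 3.64512.
Z = Σ gᵢe^(−Eᵢ/kT) = 3·e^(−0.515818) + 2·e^(−3.64512) = 1.79104 + 0.0522366 = 1.84328.
⟨E⟩ = Σ EᵢPᵢ = 0.0439470 eV.
S/k_B = ln Z + ⟨E⟩/kT = ln(1.84328) + 0.0439470/0.0727 = 0.611547 + 0.604498 = 1.216.

1.216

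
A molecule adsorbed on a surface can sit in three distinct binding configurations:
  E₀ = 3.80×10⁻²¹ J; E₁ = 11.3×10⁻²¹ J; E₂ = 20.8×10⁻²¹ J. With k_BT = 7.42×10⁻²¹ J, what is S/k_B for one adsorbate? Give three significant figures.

0.791

Eᵢ/kT = 0.51213, 1.5229, 2.8032.
Z = Σ e^(−Eᵢ/kT) = e^(−0.51213) + e^(−1.5229) + e^(−2.8032) = 0.59922 + 0.21808 + 0.060616 = 0.87792.
⟨E⟩ = Σ EᵢPᵢ = 6.8368 ×10⁻²¹ J.
S/k_B = ln Z + ⟨E⟩/kT = ln(0.87792) + 6.8368/7.42 = -0.13020 + 0.92140 = 0.791.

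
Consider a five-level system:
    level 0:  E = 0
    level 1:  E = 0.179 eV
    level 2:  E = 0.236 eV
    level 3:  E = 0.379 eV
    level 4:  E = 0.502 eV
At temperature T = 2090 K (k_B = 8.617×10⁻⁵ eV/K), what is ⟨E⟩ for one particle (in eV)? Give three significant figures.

0.114 eV

k_BT = 8.617×10⁻⁵ × 2090 K = 0.18010 eV.
Eᵢ/kT = 0, 0.99389, 1.3104, 2.1044, 2.7873.
Z = Σ e^(−Eᵢ/kT) = e^(−0) + e^(−0.99389) + e^(−1.3104) + e^(−2.1044) + e^(−2.7873) = 1.0000 + 0.37013 + 0.26971 + 0.12192 + 0.061587 = 1.8233.
⟨E⟩ = Σ Eᵢ e^(−Eᵢ/kT) / Z = (0·1.0000 + 0.179·0.37013 + 0.236·0.26971 + 0.379·0.12192 + 0.502·0.061587) / 1.8233 = 0.114 eV.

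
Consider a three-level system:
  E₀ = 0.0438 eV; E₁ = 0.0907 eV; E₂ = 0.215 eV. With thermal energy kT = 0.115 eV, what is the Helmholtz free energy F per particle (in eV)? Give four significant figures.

-0.02945 eV

Eᵢ/kT = 0.380870, 0.788696, 1.86957.
Z = Σ e^(−Eᵢ/kT) = e^(−0.380870) + e^(−0.788696) + e^(−1.86957) = 0.683267 + 0.454437 + 0.154190 = 1.29189.
F = −kT ln Z = −0.115 × ln(1.29189) = −0.115 × 0.256106 = -0.02945 eV.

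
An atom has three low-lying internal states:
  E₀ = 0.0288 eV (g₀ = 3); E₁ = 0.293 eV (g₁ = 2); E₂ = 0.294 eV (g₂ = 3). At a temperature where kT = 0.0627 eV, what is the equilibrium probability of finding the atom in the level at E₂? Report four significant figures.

Eᵢ/kT = 0.459330, 4.67305, 4.68900.
Z = Σ gᵢe^(−Eᵢ/kT) = 3·e^(−0.459330) + 2·e^(−4.67305) + 3·e^(−4.68900) = 1.89512 + 0.0186875 + 0.0275876 = 1.94140.
P₂ = g₂ e^(−E₂/kT) / Z = 0.0275876/1.94140 = 0.01421.

0.01421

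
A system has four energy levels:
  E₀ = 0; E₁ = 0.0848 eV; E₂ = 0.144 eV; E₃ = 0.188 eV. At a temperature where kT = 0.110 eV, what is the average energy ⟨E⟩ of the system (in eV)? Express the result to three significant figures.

Eᵢ/kT = 0, 0.77091, 1.3091, 1.7091.
Z = Σ e^(−Eᵢ/kT) = e^(−0) + e^(−0.77091) + e^(−1.3091) + e^(−1.7091) = 1.0000 + 0.46259 + 0.27006 + 0.18103 = 1.9137.
⟨E⟩ = Σ Eᵢ e^(−Eᵢ/kT) / Z = (0·1.0000 + 0.0848·0.46259 + 0.144·0.27006 + 0.188·0.18103) / 1.9137 = 0.0586 eV.

0.0586 eV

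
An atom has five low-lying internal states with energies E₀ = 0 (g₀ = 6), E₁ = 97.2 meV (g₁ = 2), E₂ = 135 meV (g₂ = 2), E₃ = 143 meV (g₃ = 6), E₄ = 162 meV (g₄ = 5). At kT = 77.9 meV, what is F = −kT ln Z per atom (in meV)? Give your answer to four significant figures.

Eᵢ/kT = 0, 1.24775, 1.73299, 1.83569, 2.07959.
Z = Σ gᵢe^(−Eᵢ/kT) = 6·e^(−0) + 2·e^(−1.24775) + 2·e^(−1.73299) + 6·e^(−1.83569) + 5·e^(−2.07959) = 6.00000 + 0.574300 + 0.353510 + 0.957020 + 0.624907 = 8.50974.
F = −kT ln Z = −77.9 × ln(8.50974) = −77.9 × 2.14121 = -166.8 meV.

-166.8 meV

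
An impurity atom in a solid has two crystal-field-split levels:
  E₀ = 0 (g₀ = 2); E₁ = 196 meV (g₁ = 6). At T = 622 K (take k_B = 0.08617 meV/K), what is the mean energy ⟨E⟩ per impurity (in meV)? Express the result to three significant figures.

k_BT = 0.08617 × 622 K = 53.598 meV.
Eᵢ/kT = 0, 3.6569.
Z = Σ gᵢe^(−Eᵢ/kT) = 2·e^(−0) + 6·e^(−3.6569) = 2.0000 + 0.15487 = 2.1549.
⟨E⟩ = Σ Eᵢ gᵢe^(−Eᵢ/kT) / Z = (0·2.0000 + 196·0.15487) / 2.1549 = 14.1 meV.

14.1 meV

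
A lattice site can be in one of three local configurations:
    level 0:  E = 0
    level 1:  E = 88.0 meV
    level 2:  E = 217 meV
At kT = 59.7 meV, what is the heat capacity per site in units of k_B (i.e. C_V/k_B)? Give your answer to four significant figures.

Eᵢ/kT = 0, 1.47404, 3.63484.
Z = Σ e^(−Eᵢ/kT) = e^(−0) + e^(−1.47404) + e^(−3.63484) = 1.00000 + 0.228998 + 0.0263882 = 1.25539.
⟨E⟩ = 20.6136 meV, ⟨E²⟩ = 2402.40 meV².
C_V/k_B = (⟨E²⟩ − ⟨E⟩²)/(kT)² = (2402.40 − 424.921)/3564.09 = 0.5548.

0.5548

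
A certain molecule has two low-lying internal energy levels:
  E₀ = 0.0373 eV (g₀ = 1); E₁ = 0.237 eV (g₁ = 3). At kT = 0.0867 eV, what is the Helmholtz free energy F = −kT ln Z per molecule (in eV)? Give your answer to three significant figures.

0.0146 eV

Eᵢ/kT = 0.43022, 2.7336.
Z = Σ gᵢe^(−Eᵢ/kT) = 1·e^(−0.43022) + 3·e^(−2.7336) = 0.65037 + 0.19495 = 0.84532.
F = −kT ln Z = −0.0867 × ln(0.84532) = −0.0867 × -0.16804 = 0.0146 eV.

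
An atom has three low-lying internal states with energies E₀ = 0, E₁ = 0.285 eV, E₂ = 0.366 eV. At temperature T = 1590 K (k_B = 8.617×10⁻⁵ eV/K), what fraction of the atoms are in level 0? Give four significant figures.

k_BT = 8.617×10⁻⁵ × 1590 K = 0.137010 eV.
Eᵢ/kT = 0, 2.08014, 2.67134.
Z = Σ e^(−Eᵢ/kT) = e^(−0) + e^(−2.08014) + e^(−2.67134) = 1.00000 + 0.124913 + 0.0691595 = 1.19407.
P₀ = e^(−E₀/kT) / Z = 1.00000/1.19407 = 0.8375.

0.8375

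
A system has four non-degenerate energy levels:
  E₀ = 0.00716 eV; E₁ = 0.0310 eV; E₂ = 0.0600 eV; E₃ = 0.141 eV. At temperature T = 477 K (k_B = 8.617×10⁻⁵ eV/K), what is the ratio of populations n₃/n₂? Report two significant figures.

0.14

k_BT = 8.617×10⁻⁵ × 477 K = 0.04110 eV.
n₃/n₂ = exp[−(E₃−E₂)/kT] = exp(−(0.0810 eV)/(0.04110 eV)) = exp(-1.971) = 0.14.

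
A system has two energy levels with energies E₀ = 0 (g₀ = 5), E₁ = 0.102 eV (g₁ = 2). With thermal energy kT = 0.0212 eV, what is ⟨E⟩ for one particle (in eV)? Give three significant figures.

0.000331 eV

Eᵢ/kT = 0, 4.8113.
Z = Σ gᵢe^(−Eᵢ/kT) = 5·e^(−0) + 2·e^(−4.8113) = 5.0000 + 0.016275 = 5.0163.
⟨E⟩ = Σ Eᵢ gᵢe^(−Eᵢ/kT) / Z = (0·5.0000 + 0.102·0.016275) / 5.0163 = 0.000331 eV.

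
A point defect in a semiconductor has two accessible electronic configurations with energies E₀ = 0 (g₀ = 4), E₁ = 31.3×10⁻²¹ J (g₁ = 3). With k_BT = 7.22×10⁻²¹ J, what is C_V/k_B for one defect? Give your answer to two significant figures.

Eᵢ/kT = 0, 4.335.
Z = Σ gᵢe^(−Eᵢ/kT) = 4·e^(−0) + 3·e^(−4.335) = 4.000 + 0.03931 = 4.039.
⟨E⟩ = 0.3046, ⟨E²⟩ = 9.535.
C_V/k_B = (⟨E²⟩ − ⟨E⟩²)/(kT)² = (9.535 − 0.09278)/52.13 = 0.18.

0.18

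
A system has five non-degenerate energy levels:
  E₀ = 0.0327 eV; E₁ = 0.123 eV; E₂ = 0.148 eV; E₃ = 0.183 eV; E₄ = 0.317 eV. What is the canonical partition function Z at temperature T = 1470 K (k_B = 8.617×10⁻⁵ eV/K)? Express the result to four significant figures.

Z = 1.780

k_BT = 8.617×10⁻⁵ × 1470 K = 0.126670 eV.
Eᵢ/kT = 0.258151, 0.971027, 1.16839, 1.44470, 2.50257.
Z = Σ e^(−Eᵢ/kT) = e^(−0.258151) + e^(−0.971027) + e^(−1.16839) + e^(−1.44470) + e^(−2.50257) = 0.772479 + 0.378694 + 0.310867 + 0.235817 + 0.0818743 = 1.77973.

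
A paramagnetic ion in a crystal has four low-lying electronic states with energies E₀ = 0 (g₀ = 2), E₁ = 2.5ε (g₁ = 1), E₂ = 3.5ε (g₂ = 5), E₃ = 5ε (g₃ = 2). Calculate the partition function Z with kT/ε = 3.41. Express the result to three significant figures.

Eᵢ/kT = 0, 0.73314, 1.0264, 1.4663.
Z = Σ gᵢe^(−Eᵢ/kT) = 2·e^(−0) + 1·e^(−0.73314) + 5·e^(−1.0264) + 2·e^(−1.4663) = 2.0000 + 0.48040 + 1.7915 + 0.46156 = 4.7335.

Z = 4.73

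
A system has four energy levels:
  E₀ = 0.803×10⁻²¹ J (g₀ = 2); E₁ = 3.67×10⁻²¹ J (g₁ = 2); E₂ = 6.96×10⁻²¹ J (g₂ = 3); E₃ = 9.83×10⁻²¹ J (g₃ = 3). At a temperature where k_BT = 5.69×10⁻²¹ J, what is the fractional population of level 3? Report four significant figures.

0.1269

Eᵢ/kT = 0.141125, 0.644991, 1.22320, 1.72759.
Z = Σ gᵢe^(−Eᵢ/kT) = 2·e^(−0.141125) + 2·e^(−0.644991) + 3·e^(−1.22320) + 3·e^(−1.72759) = 1.73676 + 1.04933 + 0.882861 + 0.533137 = 4.20209.
P₃ = g₃ e^(−E₃/kT) / Z = 0.533137/4.20209 = 0.1269.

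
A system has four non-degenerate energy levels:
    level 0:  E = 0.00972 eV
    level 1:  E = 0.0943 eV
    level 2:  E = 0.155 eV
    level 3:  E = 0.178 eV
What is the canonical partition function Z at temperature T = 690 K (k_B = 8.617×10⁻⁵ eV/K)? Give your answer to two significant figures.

Z = 1.2

k_BT = 8.617×10⁻⁵ × 690 K = 0.05946 eV.
Eᵢ/kT = 0.1635, 1.586, 2.607, 2.994.
Z = Σ e^(−Eᵢ/kT) = e^(−0.1635) + e^(−1.586) + e^(−2.607) + e^(−2.994) = 0.8492 + 0.2047 + 0.07376 + 0.05009 = 1.178.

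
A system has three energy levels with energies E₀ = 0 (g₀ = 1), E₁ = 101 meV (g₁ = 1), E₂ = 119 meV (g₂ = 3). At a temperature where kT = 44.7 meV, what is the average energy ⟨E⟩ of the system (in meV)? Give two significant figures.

Eᵢ/kT = 0, 2.260, 2.662.
Z = Σ gᵢe^(−Eᵢ/kT) = 1·e^(−0) + 1·e^(−2.260) + 3·e^(−2.662) = 1.000 + 0.1044 + 0.2094 = 1.314.
⟨E⟩ = Σ Eᵢ gᵢe^(−Eᵢ/kT) / Z = (0·1.000 + 101·0.1044 + 119·0.2094) / 1.314 = 27 meV.

27 meV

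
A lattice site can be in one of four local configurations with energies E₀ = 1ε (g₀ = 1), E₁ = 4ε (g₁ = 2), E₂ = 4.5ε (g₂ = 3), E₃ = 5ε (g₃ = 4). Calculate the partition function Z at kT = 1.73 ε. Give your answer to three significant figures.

Eᵢ/kT = 0.57803, 2.3121, 2.6012, 2.8902.
Z = Σ gᵢe^(−Eᵢ/kT) = 1·e^(−0.57803) + 2·e^(−2.3121) + 3·e^(−2.6012) + 4·e^(−2.8902) = 0.56100 + 0.19811 + 0.22255 + 0.22226 = 1.2039.

Z = 1.20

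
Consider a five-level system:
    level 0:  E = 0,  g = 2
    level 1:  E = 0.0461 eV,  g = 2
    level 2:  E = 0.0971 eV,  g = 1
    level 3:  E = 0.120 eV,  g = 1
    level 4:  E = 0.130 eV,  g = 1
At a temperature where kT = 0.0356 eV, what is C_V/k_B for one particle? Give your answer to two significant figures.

0.63

Eᵢ/kT = 0, 1.295, 2.728, 3.371, 3.652.
Z = Σ gᵢe^(−Eᵢ/kT) = 2·e^(−0) + 2·e^(−1.295) + 1·e^(−2.728) + 1·e^(−3.371) + 1·e^(−3.652) = 2.000 + 0.5478 + 0.06535 + 0.03436 + 0.02594 = 2.673.
⟨E⟩ = 0.01463 eV, ⟨E²⟩ = 0.001015 eV².
C_V/k_B = (⟨E²⟩ − ⟨E⟩²)/(kT)² = (0.001015 − 0.0002140)/0.001267 = 0.63.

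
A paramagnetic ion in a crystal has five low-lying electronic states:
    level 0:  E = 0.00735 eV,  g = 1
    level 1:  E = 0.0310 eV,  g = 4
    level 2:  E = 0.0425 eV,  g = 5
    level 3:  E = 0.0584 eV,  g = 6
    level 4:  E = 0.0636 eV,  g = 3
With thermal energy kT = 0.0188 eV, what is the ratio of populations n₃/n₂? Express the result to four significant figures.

n₃/n₂ = (g₃/g₂) exp[−(E₃−E₂)/kT] = (6/5) × exp(−(0.0159 eV)/(0.0188 eV)) = (6/5) × exp(-0.845745) = 0.5151.

0.5151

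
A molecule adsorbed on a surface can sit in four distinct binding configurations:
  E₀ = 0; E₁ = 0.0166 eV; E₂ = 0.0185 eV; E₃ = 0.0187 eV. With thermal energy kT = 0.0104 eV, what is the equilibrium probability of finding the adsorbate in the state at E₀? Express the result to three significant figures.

0.651

Eᵢ/kT = 0, 1.5962, 1.7788, 1.7981.
Z = Σ e^(−Eᵢ/kT) = e^(−0) + e^(−1.5962) + e^(−1.7788) + e^(−1.7981) = 1.0000 + 0.20267 + 0.16884 + 0.16561 = 1.5371.
P₀ = e^(−E₀/kT) / Z = 1.0000/1.5371 = 0.651.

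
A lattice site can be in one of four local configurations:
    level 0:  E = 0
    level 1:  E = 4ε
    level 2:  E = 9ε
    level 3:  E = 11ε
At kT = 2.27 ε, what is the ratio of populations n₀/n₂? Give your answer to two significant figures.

n₀/n₂ = exp[−(E₀−E₂)/kT] = exp(−(-9ε)/(2.27ε)) = exp(3.965) = 53.

53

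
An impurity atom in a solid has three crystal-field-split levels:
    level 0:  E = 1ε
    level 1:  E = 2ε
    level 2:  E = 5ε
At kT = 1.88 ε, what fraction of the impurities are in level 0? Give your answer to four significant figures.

Eᵢ/kT = 0.531915, 1.06383, 2.65957.
Z = Σ e^(−Eᵢ/kT) = e^(−0.531915) + e^(−1.06383) + e^(−2.65957) = 0.587479 + 0.345131 + 0.0699783 = 1.00259.
P₀ = e^(−E₀/kT) / Z = 0.587479/1.00259 = 0.5860.

0.5860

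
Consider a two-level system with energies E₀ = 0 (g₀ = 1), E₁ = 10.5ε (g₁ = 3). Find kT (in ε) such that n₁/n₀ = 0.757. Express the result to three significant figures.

n₁/n₀ = (g₁/g₀) exp[−(E₁−E₀)/kT] = 0.757.
⇒ (E₁−E₀)/kT = ln((3/1)/0.757) = ln(3.9630) = 1.3770.
kT = 10.5ε / 1.3770 = 7.63 ε.

7.63 ε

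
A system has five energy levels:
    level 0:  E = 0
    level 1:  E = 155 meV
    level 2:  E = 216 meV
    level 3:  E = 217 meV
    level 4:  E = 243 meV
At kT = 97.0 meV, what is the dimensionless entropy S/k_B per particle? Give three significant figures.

Eᵢ/kT = 0, 1.5979, 2.2268, 2.2371, 2.5052.
Z = Σ e^(−Eᵢ/kT) = e^(−0) + e^(−1.5979) + e^(−2.2268) + e^(−2.2371) + e^(−2.5052) = 1.0000 + 0.20232 + 0.10787 + 0.10677 + 0.081659 = 1.4986.
⟨E⟩ = Σ EᵢPᵢ = 65.175 meV.
S/k_B = ln Z + ⟨E⟩/kT = ln(1.4986) + 65.175/97.0 = 0.40453 + 0.67191 = 1.08.

1.08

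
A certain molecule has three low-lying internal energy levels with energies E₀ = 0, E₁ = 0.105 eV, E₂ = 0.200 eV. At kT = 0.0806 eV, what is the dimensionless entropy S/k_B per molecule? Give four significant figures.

Eᵢ/kT = 0, 1.30273, 2.48139.
Z = Σ e^(−Eᵢ/kT) = e^(−0) + e^(−1.30273) + e^(−2.48139) = 1.00000 + 0.271789 + 0.0836269 = 1.35542.
⟨E⟩ = Σ EᵢPᵢ = 0.0333942 eV.
S/k_B = ln Z + ⟨E⟩/kT = ln(1.35542) + 0.0333942/0.0806 = 0.304111 + 0.414320 = 0.7184.

0.7184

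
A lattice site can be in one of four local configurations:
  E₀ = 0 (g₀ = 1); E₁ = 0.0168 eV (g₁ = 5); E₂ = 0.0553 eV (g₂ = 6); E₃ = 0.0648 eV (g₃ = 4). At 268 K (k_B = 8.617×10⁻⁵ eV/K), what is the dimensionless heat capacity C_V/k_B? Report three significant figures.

0.709

k_BT = 8.617×10⁻⁵ × 268 K = 0.023094 eV.
Eᵢ/kT = 0, 0.72746, 2.3946, 2.8059.
Z = Σ gᵢe^(−Eᵢ/kT) = 1·e^(−0) + 5·e^(−0.72746) + 6·e^(−2.3946) + 4·e^(−2.8059) = 1.0000 + 2.4157 + 0.54725 + 0.24181 = 4.2048.
⟨E⟩ = 0.020576 eV, ⟨E²⟩ = 0.00080164 eV².
C_V/k_B = (⟨E²⟩ − ⟨E⟩²)/(kT)² = (0.00080164 − 0.00042337)/0.00053333 = 0.709.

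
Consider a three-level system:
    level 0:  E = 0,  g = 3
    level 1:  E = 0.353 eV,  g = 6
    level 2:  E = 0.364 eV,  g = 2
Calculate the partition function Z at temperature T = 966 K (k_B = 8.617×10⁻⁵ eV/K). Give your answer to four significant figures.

k_BT = 8.617×10⁻⁵ × 966 K = 0.0832402 eV.
Eᵢ/kT = 0, 4.24074, 4.37289.
Z = Σ gᵢe^(−Eᵢ/kT) = 3·e^(−0) + 6·e^(−4.24074) + 2·e^(−4.37289) = 3.00000 + 0.0863816 + 0.0252295 = 3.11161.

Z = 3.112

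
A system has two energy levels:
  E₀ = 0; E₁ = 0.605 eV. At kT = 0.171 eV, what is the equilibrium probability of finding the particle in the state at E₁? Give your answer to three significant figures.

Eᵢ/kT = 0, 3.5380.
Z = Σ e^(−Eᵢ/kT) = e^(−0) + e^(−3.5380) = 1.0000 + 0.029071 = 1.0291.
P₁ = e^(−E₁/kT) / Z = 0.029071/1.0291 = 0.0282.

0.0282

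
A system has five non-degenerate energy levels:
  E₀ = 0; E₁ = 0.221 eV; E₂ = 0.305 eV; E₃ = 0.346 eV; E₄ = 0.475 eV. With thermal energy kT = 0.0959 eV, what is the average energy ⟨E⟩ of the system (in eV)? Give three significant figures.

0.0404 eV

Eᵢ/kT = 0, 2.3045, 3.1804, 3.6079, 4.9531.
Z = Σ e^(−Eᵢ/kT) = e^(−0) + e^(−2.3045) + e^(−3.1804) + e^(−3.6079) + e^(−4.9531) = 1.0000 + 0.099809 + 0.041569 + 0.027109 + 0.0070615 = 1.1755.
⟨E⟩ = Σ Eᵢ e^(−Eᵢ/kT) / Z = (0·1.0000 + 0.221·0.099809 + 0.305·0.041569 + 0.346·0.027109 + 0.475·0.0070615) / 1.1755 = 0.0404 eV.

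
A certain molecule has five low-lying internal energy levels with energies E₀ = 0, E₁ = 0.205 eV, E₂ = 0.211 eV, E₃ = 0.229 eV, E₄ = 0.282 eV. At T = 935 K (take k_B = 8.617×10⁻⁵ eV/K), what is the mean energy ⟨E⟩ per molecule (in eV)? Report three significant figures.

k_BT = 8.617×10⁻⁵ × 935 K = 0.080569 eV.
Eᵢ/kT = 0, 2.5444, 2.6189, 2.8423, 3.5001.
Z = Σ e^(−Eᵢ/kT) = e^(−0) + e^(−2.5444) + e^(−2.6189) + e^(−2.8423) + e^(−3.5001) = 1.0000 + 0.078520 + 0.072883 + 0.058291 + 0.030194 = 1.2399.
⟨E⟩ = Σ Eᵢ e^(−Eᵢ/kT) / Z = (0·1.0000 + 0.205·0.078520 + 0.211·0.072883 + 0.229·0.058291 + 0.282·0.030194) / 1.2399 = 0.0430 eV.

0.0430 eV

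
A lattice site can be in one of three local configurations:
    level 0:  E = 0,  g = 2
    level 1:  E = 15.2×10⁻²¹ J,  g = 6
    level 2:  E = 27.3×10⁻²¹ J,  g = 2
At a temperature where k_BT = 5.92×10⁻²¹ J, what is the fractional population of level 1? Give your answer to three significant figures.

0.186

Eᵢ/kT = 0, 2.5676, 4.6115.
Z = Σ gᵢe^(−Eᵢ/kT) = 2·e^(−0) + 6·e^(−2.5676) + 2·e^(−4.6115) = 2.0000 + 0.46032 + 0.019874 = 2.4802.
P₁ = g₁ e^(−E₁/kT) / Z = 0.46032/2.4802 = 0.186.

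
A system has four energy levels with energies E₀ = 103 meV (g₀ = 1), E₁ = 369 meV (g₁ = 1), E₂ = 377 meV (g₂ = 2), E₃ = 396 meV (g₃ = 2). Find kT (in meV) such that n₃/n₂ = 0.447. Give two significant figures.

n₃/n₂ = (g₃/g₂) exp[−(E₃−E₂)/kT] = 0.447.
⇒ (E₃−E₂)/kT = ln((2/2)/0.447) = ln(2.237) = 0.8051.
kT = 19 meV / 0.8051 = 24 meV.

24 meV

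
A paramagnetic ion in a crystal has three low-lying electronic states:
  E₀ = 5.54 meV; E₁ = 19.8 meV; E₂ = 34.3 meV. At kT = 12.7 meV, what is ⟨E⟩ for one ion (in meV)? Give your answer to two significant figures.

11 meV

Eᵢ/kT = 0.4362, 1.559, 2.701.
Z = Σ e^(−Eᵢ/kT) = e^(−0.4362) + e^(−1.559) + e^(−2.701) = 0.6465 + 0.2103 + 0.06714 = 0.9239.
⟨E⟩ = Σ Eᵢ e^(−Eᵢ/kT) / Z = (5.54·0.6465 + 19.8·0.2103 + 34.3·0.06714) / 0.9239 = 11 meV.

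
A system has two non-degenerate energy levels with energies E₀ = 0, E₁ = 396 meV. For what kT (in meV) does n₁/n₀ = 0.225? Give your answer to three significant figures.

n₁/n₀ = exp[−(E₁−E₀)/kT] = 0.225.
⇒ (E₁−E₀)/kT = ln(1/0.225) = ln(4.4444) = 1.4916.
kT = 396 meV / 1.4916 = 265 meV.

265 meV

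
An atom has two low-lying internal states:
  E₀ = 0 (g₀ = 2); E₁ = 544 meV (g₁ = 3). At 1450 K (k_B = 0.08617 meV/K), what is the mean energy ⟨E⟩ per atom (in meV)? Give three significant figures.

k_BT = 0.08617 × 1450 K = 124.95 meV.
Eᵢ/kT = 0, 4.3537.
Z = Σ gᵢe^(−Eᵢ/kT) = 2·e^(−0) + 3·e^(−4.3537) = 2.0000 + 0.038577 = 2.0386.
⟨E⟩ = Σ Eᵢ gᵢe^(−Eᵢ/kT) / Z = (0·2.0000 + 544·0.038577) / 2.0386 = 10.3 meV.

10.3 meV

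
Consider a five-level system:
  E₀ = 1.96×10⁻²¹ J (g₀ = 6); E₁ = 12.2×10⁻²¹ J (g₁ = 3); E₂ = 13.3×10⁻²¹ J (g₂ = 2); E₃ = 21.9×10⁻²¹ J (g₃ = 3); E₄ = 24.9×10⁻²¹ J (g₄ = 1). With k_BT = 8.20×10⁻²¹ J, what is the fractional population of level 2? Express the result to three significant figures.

Eᵢ/kT = 0.23902, 1.4878, 1.6220, 2.6707, 3.0366.
Z = Σ gᵢe^(−Eᵢ/kT) = 6·e^(−0.23902) + 3·e^(−1.4878) + 2·e^(−1.6220) + 3·e^(−2.6707) + 1·e^(−3.0366) = 4.7244 + 0.67761 + 0.39501 + 0.20761 + 0.047998 = 6.0526.
P₂ = g₂ e^(−E₂/kT) / Z = 0.39501/6.0526 = 0.0653.

0.0653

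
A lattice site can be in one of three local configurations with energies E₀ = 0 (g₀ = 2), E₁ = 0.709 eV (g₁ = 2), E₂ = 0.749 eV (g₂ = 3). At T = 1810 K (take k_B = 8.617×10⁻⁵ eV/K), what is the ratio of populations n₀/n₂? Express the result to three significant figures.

k_BT = 8.617×10⁻⁵ × 1810 K = 0.15597 eV.
n₀/n₂ = (g₀/g₂) exp[−(E₀−E₂)/kT] = (2/3) × exp(−(-0.749 eV)/(0.15597 eV)) = (2/3) × exp(4.8022) = 81.2.

81.2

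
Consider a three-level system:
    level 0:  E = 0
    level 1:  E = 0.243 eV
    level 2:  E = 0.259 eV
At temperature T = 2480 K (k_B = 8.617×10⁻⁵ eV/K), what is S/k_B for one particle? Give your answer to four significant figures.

0.9297

k_BT = 8.617×10⁻⁵ × 2480 K = 0.213702 eV.
Eᵢ/kT = 0, 1.13710, 1.21197.
Z = Σ e^(−Eᵢ/kT) = e^(−0) + e^(−1.13710) + e^(−1.21197) = 1.00000 + 0.320748 + 0.297610 = 1.61836.
⟨E⟩ = Σ EᵢPᵢ = 0.0957900 eV.
S/k_B = ln Z + ⟨E⟩/kT = ln(1.61836) + 0.0957900/0.213702 = 0.481413 + 0.448241 = 0.9297.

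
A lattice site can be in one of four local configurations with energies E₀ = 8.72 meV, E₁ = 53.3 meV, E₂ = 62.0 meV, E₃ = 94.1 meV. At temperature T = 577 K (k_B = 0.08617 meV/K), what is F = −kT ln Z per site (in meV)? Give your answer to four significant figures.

-23.97 meV

k_BT = 0.08617 × 577 K = 49.7201 meV.
Eᵢ/kT = 0.175382, 1.07200, 1.24698, 1.89259.
Z = Σ e^(−Eᵢ/kT) = e^(−0.175382) + e^(−1.07200) + e^(−1.24698) + e^(−1.89259) = 0.839136 + 0.342323 + 0.287371 + 0.150681 = 1.61951.
F = −kT ln Z = −49.7201 × ln(1.61951) = −49.7201 × 0.482124 = -23.97 meV.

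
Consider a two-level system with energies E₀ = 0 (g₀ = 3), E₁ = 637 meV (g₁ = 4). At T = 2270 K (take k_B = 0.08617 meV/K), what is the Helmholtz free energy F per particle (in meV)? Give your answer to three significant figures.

k_BT = 0.08617 × 2270 K = 195.61 meV.
Eᵢ/kT = 0, 3.2565.
Z = Σ gᵢe^(−Eᵢ/kT) = 3·e^(−0) + 4·e^(−3.2565) = 3.0000 + 0.15409 = 3.1541.
F = −kT ln Z = −195.61 × ln(3.1541) = −195.61 × 1.1487 = -225 meV.

-225 meV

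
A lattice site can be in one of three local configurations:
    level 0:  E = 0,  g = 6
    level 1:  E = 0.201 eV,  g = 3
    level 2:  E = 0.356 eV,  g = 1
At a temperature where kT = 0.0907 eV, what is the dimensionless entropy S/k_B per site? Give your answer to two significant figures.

2.0

Eᵢ/kT = 0, 2.216, 3.925.
Z = Σ gᵢe^(−Eᵢ/kT) = 6·e^(−0) + 3·e^(−2.216) + 1·e^(−3.925) = 6.000 + 0.3271 + 0.01974 = 6.347.
⟨E⟩ = Σ EᵢPᵢ = 0.01147 eV.
S/k_B = ln Z + ⟨E⟩/kT = ln(6.347) + 0.01147/0.0907 = 1.848 + 0.1265 = 2.0.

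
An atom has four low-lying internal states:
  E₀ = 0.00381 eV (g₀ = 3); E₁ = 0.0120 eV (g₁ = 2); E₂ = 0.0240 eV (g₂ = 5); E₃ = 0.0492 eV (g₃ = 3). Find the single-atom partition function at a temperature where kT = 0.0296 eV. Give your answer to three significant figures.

Z = 6.76

Eᵢ/kT = 0.12872, 0.40541, 0.81081, 1.6622.
Z = Σ gᵢe^(−Eᵢ/kT) = 3·e^(−0.12872) + 2·e^(−0.40541) + 5·e^(−0.81081) + 3·e^(−1.6622) = 2.6377 + 1.3334 + 2.2225 + 0.56916 = 6.7628.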